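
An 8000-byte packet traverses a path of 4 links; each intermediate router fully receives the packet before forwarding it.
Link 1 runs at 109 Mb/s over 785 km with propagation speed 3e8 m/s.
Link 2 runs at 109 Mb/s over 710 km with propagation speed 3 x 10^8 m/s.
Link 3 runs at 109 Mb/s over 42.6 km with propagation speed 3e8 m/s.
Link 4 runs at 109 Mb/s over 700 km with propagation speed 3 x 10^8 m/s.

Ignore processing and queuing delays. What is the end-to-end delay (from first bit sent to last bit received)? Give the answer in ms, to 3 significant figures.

L = 8000 × 8 = 64000 bits.
Transmission delay per hop = L/R = 64000/109000000 = 0.587156 ms; 4 hops → 2.34862 ms.
Propagation delays (d/s per hop): 2.61667, 2.36667, 0.142, 2.33333 ms; sum = 7.45867 ms.
End-to-end = 9.81 ms.

9.81 ms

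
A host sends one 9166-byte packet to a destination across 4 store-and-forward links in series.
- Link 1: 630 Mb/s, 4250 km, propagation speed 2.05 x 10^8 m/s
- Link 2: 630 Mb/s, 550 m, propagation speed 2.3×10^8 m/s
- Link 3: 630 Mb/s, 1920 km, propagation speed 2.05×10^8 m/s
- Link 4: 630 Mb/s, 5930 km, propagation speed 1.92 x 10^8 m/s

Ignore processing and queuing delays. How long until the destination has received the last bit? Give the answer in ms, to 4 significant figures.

L = 9166 × 8 = 73328 bits.
Transmission delay per hop = L/R = 73328/630000000 = 0.116394 ms; 4 hops → 0.465575 ms.
Propagation delays (d/s per hop): 20.7317, 0.0023913, 9.36585, 30.8854 ms; sum = 60.9854 ms.
End-to-end = 61.45 ms.

61.45 ms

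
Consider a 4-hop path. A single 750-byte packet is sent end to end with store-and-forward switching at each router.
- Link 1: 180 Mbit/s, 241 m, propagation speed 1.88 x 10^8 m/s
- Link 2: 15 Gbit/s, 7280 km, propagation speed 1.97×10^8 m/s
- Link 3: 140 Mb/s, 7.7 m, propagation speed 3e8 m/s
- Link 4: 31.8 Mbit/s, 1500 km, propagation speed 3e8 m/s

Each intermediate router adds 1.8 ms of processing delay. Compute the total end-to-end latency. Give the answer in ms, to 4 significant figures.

47.62 ms

L = 750 × 8 = 6000 bits.
Transmission delays (L/R per hop): 0.0333333, 0.0004, 0.0428571, 0.188679 ms; sum = 0.26527 ms.
Propagation delays (d/s per hop): 0.00128191, 36.9543, 2.56667e-05, 5 ms; sum = 41.9556 ms.
Processing at 3 router(s): 3 × 1.8 ms = 5.4 ms.
End-to-end = 47.62 ms.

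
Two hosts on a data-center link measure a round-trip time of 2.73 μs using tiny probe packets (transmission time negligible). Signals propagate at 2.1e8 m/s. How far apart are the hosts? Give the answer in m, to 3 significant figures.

One-way propagation = RTT/2 = 1.365 μs.
d = s × t = 210000000 × 1.365e-06 = 287 m.

287 m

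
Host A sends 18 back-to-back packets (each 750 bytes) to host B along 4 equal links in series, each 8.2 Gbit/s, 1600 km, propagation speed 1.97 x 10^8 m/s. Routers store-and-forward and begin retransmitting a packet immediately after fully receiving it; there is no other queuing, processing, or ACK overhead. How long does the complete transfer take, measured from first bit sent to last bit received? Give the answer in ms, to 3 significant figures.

Per-hop transmission t_tx = L/R = 6000/8.2e+09 = 0.000731707 ms.
Per-hop propagation t_prop = 1600000/197000000 = 8.12183 ms.
Pipeline fill: first packet needs 4·t_tx to clear all hops; remaining 17 packets each add one t_tx.
Total = (4+18-1)·t_tx + 4·t_prop = 21·0.000731707 + 4·8.12183 = 32.5 ms.

32.5 ms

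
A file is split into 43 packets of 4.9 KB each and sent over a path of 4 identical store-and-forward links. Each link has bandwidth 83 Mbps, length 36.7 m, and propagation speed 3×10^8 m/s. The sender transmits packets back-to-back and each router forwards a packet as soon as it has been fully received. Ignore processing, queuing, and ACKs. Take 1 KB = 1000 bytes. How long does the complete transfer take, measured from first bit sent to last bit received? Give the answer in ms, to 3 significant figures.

Per-hop transmission t_tx = L/R = 39200/83000000 = 0.472289 ms.
Per-hop propagation t_prop = 36.7/300000000 = 0.000122333 ms.
Pipeline fill: first packet needs 4·t_tx to clear all hops; remaining 42 packets each add one t_tx.
Total = (4+43-1)·t_tx + 4·t_prop = 46·0.472289 + 4·0.000122333 = 21.7 ms.

21.7 ms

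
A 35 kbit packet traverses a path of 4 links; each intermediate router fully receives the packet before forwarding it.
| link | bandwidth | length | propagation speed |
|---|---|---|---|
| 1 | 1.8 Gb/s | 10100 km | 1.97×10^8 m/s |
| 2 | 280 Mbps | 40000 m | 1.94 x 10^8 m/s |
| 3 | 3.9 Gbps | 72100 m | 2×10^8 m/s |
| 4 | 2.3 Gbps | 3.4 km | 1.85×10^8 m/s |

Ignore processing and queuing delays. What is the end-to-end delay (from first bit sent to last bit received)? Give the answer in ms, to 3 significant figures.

52.0 ms

L = 35000 bits.
Transmission delays (L/R per hop): 0.0194444, 0.125, 0.00897436, 0.0152174 ms; sum = 0.168636 ms.
Propagation delays (d/s per hop): 51.269, 0.206186, 0.3605, 0.0183784 ms; sum = 51.8541 ms.
End-to-end = 52.0 ms.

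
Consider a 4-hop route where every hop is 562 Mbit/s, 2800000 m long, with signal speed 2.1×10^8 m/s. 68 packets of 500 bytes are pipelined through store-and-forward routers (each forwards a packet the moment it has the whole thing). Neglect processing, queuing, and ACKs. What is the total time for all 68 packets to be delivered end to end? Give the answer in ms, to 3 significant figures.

53.8 ms

Per-hop transmission t_tx = L/R = 4000/562000000 = 0.00711744 ms.
Per-hop propagation t_prop = 2800000/210000000 = 13.3333 ms.
Pipeline fill: first packet needs 4·t_tx to clear all hops; remaining 67 packets each add one t_tx.
Total = (4+68-1)·t_tx + 4·t_prop = 71·0.00711744 + 4·13.3333 = 53.8 ms.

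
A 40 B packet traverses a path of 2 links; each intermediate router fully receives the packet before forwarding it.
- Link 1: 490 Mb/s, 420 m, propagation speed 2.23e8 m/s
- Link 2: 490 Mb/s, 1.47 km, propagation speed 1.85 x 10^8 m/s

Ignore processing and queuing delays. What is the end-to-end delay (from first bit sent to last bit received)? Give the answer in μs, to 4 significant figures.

11.14 μs

L = 40 × 8 = 320 bits.
Transmission delay per hop = L/R = 320/490000000 = 0.653061 μs; 2 hops → 1.30612 μs.
Propagation delays (d/s per hop): 1.88341, 7.94595 μs; sum = 9.82935 μs.
End-to-end = 11.14 μs.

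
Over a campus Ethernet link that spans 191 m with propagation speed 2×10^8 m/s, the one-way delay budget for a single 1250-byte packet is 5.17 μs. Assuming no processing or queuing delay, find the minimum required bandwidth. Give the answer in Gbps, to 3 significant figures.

L = 10000 bits.
Propagation delay = 191 / 200000000 = 0.955 μs.
Transmission budget = 5.17 − 0.955 = 4.215 μs.
R ≥ L / t_tx = 10000 bits / 4.215e-06 s = 2.37 Gbps.

2.37 Gbps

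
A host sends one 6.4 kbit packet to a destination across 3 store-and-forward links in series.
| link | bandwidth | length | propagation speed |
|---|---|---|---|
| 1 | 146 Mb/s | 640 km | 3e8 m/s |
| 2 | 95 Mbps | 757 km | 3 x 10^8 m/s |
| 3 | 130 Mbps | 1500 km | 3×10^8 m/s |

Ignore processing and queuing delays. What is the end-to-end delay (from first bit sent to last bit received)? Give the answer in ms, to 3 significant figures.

9.82 ms

L = 6400 bits.
Transmission delays (L/R per hop): 0.0438356, 0.0673684, 0.0492308 ms; sum = 0.160435 ms.
Propagation delays (d/s per hop): 2.13333, 2.52333, 5 ms; sum = 9.65667 ms.
End-to-end = 9.82 ms.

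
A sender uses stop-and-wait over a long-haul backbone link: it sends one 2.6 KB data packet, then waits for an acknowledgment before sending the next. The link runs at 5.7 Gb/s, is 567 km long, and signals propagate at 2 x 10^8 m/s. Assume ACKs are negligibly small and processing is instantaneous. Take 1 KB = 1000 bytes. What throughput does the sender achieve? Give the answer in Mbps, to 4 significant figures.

3.666 Mbps

t_tx = L/R = 20800/5700000000 = 3.64912e-06 s.
t_prop = 567000/200000000 = 0.002835 s; RTT = 0.00567 s.
Cycle = t_tx + RTT = 0.00567365 s.
Throughput = L / cycle = 20800 / 0.00567365 = 3.666 Mbps.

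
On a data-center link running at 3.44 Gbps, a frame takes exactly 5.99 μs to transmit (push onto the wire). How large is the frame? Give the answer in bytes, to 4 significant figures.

L = R × t_tx = 3440000000 b/s × 5.99e-06 s = 20605.6 bits.
In bytes: 20605.6 / 8 = 2576 bytes.

2576 bytes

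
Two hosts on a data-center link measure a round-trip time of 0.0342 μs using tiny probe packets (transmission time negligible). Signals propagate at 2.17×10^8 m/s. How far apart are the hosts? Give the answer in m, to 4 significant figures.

3.711 m

One-way propagation = RTT/2 = 0.0171 μs.
d = s × t = 217000000 × 1.71e-08 = 3.711 m.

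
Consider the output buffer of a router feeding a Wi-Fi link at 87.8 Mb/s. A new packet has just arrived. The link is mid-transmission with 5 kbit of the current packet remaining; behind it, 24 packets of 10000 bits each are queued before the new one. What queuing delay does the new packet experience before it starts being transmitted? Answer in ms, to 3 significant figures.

2.79 ms

Each queued packet: L/R = 10000/87800000 = 0.113895 ms.
24 queued → 2.73349 ms.
Plus remaining 5000 bits of current packet: 0.0569476 ms.
Queuing delay = 2.79 ms.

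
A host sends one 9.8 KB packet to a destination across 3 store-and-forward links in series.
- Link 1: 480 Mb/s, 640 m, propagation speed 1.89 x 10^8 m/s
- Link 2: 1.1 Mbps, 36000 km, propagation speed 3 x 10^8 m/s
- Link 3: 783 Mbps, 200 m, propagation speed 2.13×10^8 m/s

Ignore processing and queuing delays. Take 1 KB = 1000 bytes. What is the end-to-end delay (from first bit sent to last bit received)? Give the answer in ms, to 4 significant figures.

L = 78400 bits.
Transmission delays (L/R per hop): 0.163333, 71.2727, 0.100128 ms; sum = 71.5362 ms.
Propagation delays (d/s per hop): 0.00338624, 120, 0.000938967 ms; sum = 120.004 ms.
End-to-end = 191.5 ms.

191.5 ms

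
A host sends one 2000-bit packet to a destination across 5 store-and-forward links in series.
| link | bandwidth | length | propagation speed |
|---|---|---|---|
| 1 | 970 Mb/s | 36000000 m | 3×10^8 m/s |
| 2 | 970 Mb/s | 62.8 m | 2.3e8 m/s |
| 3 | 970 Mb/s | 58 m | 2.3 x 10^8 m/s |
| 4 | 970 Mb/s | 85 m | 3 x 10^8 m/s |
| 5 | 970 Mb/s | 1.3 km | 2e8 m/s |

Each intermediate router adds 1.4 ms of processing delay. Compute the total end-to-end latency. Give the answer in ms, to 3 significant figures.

126 ms

Transmission delay per hop = L/R = 2000/970000000 = 0.00206186 ms; 5 hops → 0.0103093 ms.
Propagation delays (d/s per hop): 120, 0.000273043, 0.000252174, 0.000283333, 0.0065 ms; sum = 120.007 ms.
Processing at 4 router(s): 4 × 1.4 ms = 5.6 ms.
End-to-end = 126 ms.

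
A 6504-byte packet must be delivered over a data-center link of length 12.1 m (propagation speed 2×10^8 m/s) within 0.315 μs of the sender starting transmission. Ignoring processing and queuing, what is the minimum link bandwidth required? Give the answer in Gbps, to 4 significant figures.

204.4 Gbps

L = 52032 bits.
Propagation delay = 12.1 / 200000000 = 0.0605 μs.
Transmission budget = 0.315 − 0.0605 = 0.2545 μs.
R ≥ L / t_tx = 52032 bits / 2.545e-07 s = 204.4 Gbps.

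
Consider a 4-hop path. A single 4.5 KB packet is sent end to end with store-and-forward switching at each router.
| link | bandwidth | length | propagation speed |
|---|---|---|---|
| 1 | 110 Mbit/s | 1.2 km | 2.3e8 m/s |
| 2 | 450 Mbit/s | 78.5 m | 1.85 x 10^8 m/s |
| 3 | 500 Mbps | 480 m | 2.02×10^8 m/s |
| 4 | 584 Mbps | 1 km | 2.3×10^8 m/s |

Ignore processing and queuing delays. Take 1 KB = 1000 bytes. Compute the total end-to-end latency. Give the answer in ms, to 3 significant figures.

0.553 ms

L = 36000 bits.
Transmission delays (L/R per hop): 0.327273, 0.08, 0.072, 0.0616438 ms; sum = 0.540917 ms.
Propagation delays (d/s per hop): 0.00521739, 0.000424324, 0.00237624, 0.00434783 ms; sum = 0.0123658 ms.
End-to-end = 0.553 ms.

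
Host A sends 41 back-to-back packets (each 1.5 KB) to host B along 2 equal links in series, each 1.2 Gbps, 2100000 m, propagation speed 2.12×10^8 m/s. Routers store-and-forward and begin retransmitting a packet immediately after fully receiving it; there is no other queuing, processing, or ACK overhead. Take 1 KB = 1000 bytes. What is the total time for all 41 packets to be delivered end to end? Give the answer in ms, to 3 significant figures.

20.2 ms

Per-hop transmission t_tx = L/R = 12000/1200000000 = 0.01 ms.
Per-hop propagation t_prop = 2100000/212000000 = 9.90566 ms.
Pipeline fill: first packet needs 2·t_tx to clear all hops; remaining 40 packets each add one t_tx.
Total = (2+41-1)·t_tx + 2·t_prop = 42·0.01 + 2·9.90566 = 20.2 ms.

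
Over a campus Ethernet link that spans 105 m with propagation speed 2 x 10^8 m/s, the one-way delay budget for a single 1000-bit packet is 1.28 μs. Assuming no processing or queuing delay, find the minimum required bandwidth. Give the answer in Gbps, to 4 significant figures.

1.325 Gbps

Propagation delay = 105 / 200000000 = 0.525 μs.
Transmission budget = 1.28 − 0.525 = 0.755 μs.
R ≥ L / t_tx = 1000 bits / 7.55e-07 s = 1.325 Gbps.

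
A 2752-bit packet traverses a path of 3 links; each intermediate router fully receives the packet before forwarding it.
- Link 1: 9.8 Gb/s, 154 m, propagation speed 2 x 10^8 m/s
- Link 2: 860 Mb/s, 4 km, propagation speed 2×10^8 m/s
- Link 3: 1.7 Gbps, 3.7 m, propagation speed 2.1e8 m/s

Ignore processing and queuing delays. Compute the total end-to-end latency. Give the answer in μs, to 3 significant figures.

Transmission delays (L/R per hop): 0.280816, 3.2, 1.61882 μs; sum = 5.09964 μs.
Propagation delays (d/s per hop): 0.77, 20, 0.017619 μs; sum = 20.7876 μs.
End-to-end = 25.9 μs.

25.9 μs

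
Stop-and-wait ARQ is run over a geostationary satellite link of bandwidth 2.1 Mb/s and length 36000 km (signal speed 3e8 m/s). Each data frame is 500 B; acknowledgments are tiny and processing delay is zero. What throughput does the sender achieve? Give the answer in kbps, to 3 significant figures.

16.5 kbps

t_tx = L/R = 4000/2100000 = 0.00190476 s.
t_prop = 36000000/300000000 = 0.12 s; RTT = 0.24 s.
Cycle = t_tx + RTT = 0.241905 s.
Throughput = L / cycle = 4000 / 0.241905 = 16.5 kbps.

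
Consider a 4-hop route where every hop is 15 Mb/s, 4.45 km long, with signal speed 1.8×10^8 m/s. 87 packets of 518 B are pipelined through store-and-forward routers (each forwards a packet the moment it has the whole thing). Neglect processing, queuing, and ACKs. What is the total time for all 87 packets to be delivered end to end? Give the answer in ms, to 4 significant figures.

24.96 ms

Per-hop transmission t_tx = L/R = 4144/15000000 = 0.276267 ms.
Per-hop propagation t_prop = 4450/180000000 = 0.0247222 ms.
Pipeline fill: first packet needs 4·t_tx to clear all hops; remaining 86 packets each add one t_tx.
Total = (4+87-1)·t_tx + 4·t_prop = 90·0.276267 + 4·0.0247222 = 24.96 ms.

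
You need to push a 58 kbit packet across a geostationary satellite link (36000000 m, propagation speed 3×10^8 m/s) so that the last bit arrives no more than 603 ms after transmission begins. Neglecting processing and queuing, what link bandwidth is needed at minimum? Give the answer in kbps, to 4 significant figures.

120.1 kbps

Propagation delay = 36000000 / 300000000 = 120 ms.
Transmission budget = 603 − 120 = 483 ms.
R ≥ L / t_tx = 58000 bits / 0.483 s = 120.1 kbps.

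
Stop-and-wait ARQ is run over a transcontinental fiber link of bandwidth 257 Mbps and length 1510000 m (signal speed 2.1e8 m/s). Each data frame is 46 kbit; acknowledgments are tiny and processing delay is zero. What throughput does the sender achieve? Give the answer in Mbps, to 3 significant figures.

t_tx = L/R = 46000/257000000 = 0.000178988 s.
t_prop = 1510000/210000000 = 0.00719048 s; RTT = 0.014381 s.
Cycle = t_tx + RTT = 0.0145599 s.
Throughput = L / cycle = 46000 / 0.0145599 = 3.16 Mbps.

3.16 Mbps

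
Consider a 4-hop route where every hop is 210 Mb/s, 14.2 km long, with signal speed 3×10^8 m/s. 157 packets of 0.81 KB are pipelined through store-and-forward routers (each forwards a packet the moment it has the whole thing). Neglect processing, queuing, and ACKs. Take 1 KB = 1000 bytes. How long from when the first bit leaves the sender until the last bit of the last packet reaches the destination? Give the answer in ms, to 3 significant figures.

5.13 ms

Per-hop transmission t_tx = L/R = 6480/210000000 = 0.0308571 ms.
Per-hop propagation t_prop = 14200/300000000 = 0.0473333 ms.
Pipeline fill: first packet needs 4·t_tx to clear all hops; remaining 156 packets each add one t_tx.
Total = (4+157-1)·t_tx + 4·t_prop = 160·0.0308571 + 4·0.0473333 = 5.13 ms.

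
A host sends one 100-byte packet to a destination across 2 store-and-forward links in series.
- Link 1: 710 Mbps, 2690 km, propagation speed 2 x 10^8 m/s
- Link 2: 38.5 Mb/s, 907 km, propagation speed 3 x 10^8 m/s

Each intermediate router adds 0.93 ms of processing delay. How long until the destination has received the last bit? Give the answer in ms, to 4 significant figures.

L = 100 × 8 = 800 bits.
Transmission delays (L/R per hop): 0.00112676, 0.0207792 ms; sum = 0.021906 ms.
Propagation delays (d/s per hop): 13.45, 3.02333 ms; sum = 16.4733 ms.
Processing at 1 router(s): 1 × 0.93 ms = 0.93 ms.
End-to-end = 17.43 ms.

17.43 ms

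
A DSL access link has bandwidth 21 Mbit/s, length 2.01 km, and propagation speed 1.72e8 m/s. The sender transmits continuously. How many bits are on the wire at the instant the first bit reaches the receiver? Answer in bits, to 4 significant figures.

Propagation delay = 2010 / 172000000 = 1.1686e-05 s.
BDP = R × t_prop = 21000000 × 1.1686e-05 = 245.407 bits.

245.4 bits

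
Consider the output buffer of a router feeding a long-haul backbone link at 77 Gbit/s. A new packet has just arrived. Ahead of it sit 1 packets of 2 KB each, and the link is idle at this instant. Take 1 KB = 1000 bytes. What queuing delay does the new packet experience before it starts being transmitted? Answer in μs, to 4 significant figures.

Each queued packet: L/R = 16000/77000000000 = 0.207792 μs.
1 queued → 0.207792 μs.
Queuing delay = 0.2078 μs.

0.2078 μs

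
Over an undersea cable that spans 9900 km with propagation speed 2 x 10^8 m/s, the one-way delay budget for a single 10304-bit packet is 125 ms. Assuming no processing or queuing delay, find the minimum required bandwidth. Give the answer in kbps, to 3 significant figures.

Propagation delay = 9900000 / 200000000 = 49.5 ms.
Transmission budget = 125 − 49.5 = 75.5 ms.
R ≥ L / t_tx = 10304 bits / 0.0755 s = 136 kbps.

136 kbps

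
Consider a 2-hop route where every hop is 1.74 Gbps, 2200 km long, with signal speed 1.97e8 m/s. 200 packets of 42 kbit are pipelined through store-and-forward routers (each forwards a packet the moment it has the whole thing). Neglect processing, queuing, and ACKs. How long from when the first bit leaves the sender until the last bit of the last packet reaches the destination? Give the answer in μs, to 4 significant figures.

27190 μs

Per-hop transmission t_tx = L/R = 42000/1740000000 = 24.1379 μs.
Per-hop propagation t_prop = 2200000/197000000 = 11167.5 μs.
Pipeline fill: first packet needs 2·t_tx to clear all hops; remaining 199 packets each add one t_tx.
Total = (2+200-1)·t_tx + 2·t_prop = 201·24.1379 + 2·11167.5 = 27190 μs.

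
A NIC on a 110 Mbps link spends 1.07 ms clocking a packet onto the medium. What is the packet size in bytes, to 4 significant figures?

14710 bytes

L = R × t_tx = 110000000 b/s × 0.00107 s = 117700 bits.
In bytes: 117700 / 8 = 14710 bytes.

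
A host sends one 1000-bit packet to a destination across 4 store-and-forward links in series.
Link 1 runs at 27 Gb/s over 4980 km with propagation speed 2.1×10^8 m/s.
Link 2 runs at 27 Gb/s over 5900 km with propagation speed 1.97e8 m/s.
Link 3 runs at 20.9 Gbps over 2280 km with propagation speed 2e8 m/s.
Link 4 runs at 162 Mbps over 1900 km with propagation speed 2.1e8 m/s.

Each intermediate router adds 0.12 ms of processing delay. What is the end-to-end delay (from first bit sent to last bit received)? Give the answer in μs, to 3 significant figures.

Transmission delays (L/R per hop): 0.037037, 0.037037, 0.0478469, 6.17284 μs; sum = 6.29476 μs.
Propagation delays (d/s per hop): 23714.3, 29949.2, 11400, 9047.62 μs; sum = 74111.1 μs.
Processing at 3 router(s): 3 × 0.12 ms = 360 μs.
End-to-end = 74500 μs.

74500 μs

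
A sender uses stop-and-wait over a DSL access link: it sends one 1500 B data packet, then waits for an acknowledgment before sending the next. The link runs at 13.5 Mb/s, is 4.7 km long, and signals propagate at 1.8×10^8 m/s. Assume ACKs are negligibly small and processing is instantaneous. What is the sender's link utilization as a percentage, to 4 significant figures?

94.45 %

t_tx = L/R = 12000/13500000 = 0.000888889 s.
t_prop = 4700/180000000 = 2.61111e-05 s; RTT = 5.22222e-05 s.
Cycle = t_tx + RTT = 0.000941111 s.
Utilization = t_tx / cycle = 0.000888889/0.000941111 = 94.45 %.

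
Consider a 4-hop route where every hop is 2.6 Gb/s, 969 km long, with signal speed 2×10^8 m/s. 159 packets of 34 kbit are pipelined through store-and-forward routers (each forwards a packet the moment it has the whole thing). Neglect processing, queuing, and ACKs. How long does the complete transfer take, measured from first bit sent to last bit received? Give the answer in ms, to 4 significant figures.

Per-hop transmission t_tx = L/R = 34000/2600000000 = 0.0130769 ms.
Per-hop propagation t_prop = 969000/200000000 = 4.845 ms.
Pipeline fill: first packet needs 4·t_tx to clear all hops; remaining 158 packets each add one t_tx.
Total = (4+159-1)·t_tx + 4·t_prop = 162·0.0130769 + 4·4.845 = 21.50 ms.

21.50 ms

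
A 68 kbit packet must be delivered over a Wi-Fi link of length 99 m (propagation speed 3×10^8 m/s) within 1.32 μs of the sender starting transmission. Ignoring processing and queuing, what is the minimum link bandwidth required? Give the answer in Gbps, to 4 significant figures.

68.69 Gbps

Propagation delay = 99 / 300000000 = 0.33 μs.
Transmission budget = 1.32 − 0.33 = 0.99 μs.
R ≥ L / t_tx = 68000 bits / 9.9e-07 s = 68.69 Gbps.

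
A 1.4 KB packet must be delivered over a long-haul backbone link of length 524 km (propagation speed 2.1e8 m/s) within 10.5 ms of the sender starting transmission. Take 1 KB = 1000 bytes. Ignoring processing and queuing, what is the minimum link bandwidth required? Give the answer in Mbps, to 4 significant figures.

L = 11200 bits.
Propagation delay = 524000 / 210000000 = 2.49524 ms.
Transmission budget = 10.5 − 2.49524 = 8.00476 ms.
R ≥ L / t_tx = 11200 bits / 0.00800476 s = 1.399 Mbps.

1.399 Mbps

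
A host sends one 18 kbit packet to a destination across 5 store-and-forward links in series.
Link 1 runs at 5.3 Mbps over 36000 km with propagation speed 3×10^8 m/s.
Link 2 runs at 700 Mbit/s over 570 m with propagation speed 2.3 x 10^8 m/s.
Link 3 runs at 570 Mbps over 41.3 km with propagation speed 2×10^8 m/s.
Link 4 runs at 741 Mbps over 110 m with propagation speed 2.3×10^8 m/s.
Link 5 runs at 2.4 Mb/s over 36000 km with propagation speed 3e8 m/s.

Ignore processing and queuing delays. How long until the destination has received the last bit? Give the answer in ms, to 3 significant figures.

251 ms

L = 18000 bits.
Transmission delays (L/R per hop): 3.39623, 0.0257143, 0.0315789, 0.0242915, 7.5 ms; sum = 10.9778 ms.
Propagation delays (d/s per hop): 120, 0.00247826, 0.2065, 0.000478261, 120 ms; sum = 240.209 ms.
End-to-end = 251 ms.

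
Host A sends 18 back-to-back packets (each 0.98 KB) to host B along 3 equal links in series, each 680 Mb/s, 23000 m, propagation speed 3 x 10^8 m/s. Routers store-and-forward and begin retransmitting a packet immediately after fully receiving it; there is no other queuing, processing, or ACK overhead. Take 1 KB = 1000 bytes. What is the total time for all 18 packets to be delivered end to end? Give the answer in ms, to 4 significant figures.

0.4606 ms

Per-hop transmission t_tx = L/R = 7840/680000000 = 0.0115294 ms.
Per-hop propagation t_prop = 23000/300000000 = 0.0766667 ms.
Pipeline fill: first packet needs 3·t_tx to clear all hops; remaining 17 packets each add one t_tx.
Total = (3+18-1)·t_tx + 3·t_prop = 20·0.0115294 + 3·0.0766667 = 0.4606 ms.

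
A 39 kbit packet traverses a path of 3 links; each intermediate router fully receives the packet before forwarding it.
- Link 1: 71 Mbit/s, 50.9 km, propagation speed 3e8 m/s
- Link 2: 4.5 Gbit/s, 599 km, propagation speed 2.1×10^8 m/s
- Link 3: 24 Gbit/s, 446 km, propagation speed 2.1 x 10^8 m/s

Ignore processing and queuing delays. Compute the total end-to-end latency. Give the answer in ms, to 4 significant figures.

L = 39000 bits.
Transmission delays (L/R per hop): 0.549296, 0.00866667, 0.001625 ms; sum = 0.559587 ms.
Propagation delays (d/s per hop): 0.169667, 2.85238, 2.12381 ms; sum = 5.14586 ms.
End-to-end = 5.705 ms.

5.705 ms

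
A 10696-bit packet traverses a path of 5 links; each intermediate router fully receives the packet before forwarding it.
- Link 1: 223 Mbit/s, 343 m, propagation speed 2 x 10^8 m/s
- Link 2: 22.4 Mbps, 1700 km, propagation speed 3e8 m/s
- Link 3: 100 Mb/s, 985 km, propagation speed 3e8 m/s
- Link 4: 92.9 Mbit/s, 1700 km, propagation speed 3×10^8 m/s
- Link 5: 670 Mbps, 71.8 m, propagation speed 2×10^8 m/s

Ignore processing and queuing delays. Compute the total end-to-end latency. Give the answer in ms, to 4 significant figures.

15.38 ms

Transmission delays (L/R per hop): 0.0479641, 0.4775, 0.10696, 0.115135, 0.0159642 ms; sum = 0.763523 ms.
Propagation delays (d/s per hop): 0.001715, 5.66667, 3.28333, 5.66667, 0.000359 ms; sum = 14.6187 ms.
End-to-end = 15.38 ms.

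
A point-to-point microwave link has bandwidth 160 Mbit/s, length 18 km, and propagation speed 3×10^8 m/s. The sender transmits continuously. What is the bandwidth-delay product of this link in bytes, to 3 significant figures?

Propagation delay = 18000 / 300000000 = 6e-05 s.
BDP = R × t_prop = 160000000 × 6e-05 = 9600 bits.
In bytes: 9600/8 = 1200 bytes.

1200 bytes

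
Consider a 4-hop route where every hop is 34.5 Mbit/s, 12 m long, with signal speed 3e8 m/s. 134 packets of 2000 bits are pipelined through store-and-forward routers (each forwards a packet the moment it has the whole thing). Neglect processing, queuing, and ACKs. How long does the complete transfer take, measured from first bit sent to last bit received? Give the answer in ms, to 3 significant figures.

7.94 ms

Per-hop transmission t_tx = L/R = 2000/34500000 = 0.057971 ms.
Per-hop propagation t_prop = 12/300000000 = 4e-05 ms.
Pipeline fill: first packet needs 4·t_tx to clear all hops; remaining 133 packets each add one t_tx.
Total = (4+134-1)·t_tx + 4·t_prop = 137·0.057971 + 4·4e-05 = 7.94 ms.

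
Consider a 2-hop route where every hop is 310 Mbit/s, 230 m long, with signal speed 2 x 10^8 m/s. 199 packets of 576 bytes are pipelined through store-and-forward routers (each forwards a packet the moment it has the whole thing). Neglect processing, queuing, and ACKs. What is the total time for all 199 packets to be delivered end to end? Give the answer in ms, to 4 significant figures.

2.975 ms

Per-hop transmission t_tx = L/R = 4608/310000000 = 0.0148645 ms.
Per-hop propagation t_prop = 230/200000000 = 0.00115 ms.
Pipeline fill: first packet needs 2·t_tx to clear all hops; remaining 198 packets each add one t_tx.
Total = (2+199-1)·t_tx + 2·t_prop = 200·0.0148645 + 2·0.00115 = 2.975 ms.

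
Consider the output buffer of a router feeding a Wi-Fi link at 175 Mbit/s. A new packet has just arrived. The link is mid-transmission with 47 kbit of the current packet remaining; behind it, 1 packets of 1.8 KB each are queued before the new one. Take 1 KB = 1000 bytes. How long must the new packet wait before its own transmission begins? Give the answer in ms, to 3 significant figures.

0.351 ms

Each queued packet: L/R = 14400/175000000 = 0.0822857 ms.
1 queued → 0.0822857 ms.
Plus remaining 47000 bits of current packet: 0.268571 ms.
Queuing delay = 0.351 ms.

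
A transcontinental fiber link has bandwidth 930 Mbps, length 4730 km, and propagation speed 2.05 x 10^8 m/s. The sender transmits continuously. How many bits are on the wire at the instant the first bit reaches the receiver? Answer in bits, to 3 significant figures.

21500000 bits

Propagation delay = 4730000 / 2.05e+08 = 0.0230732 s.
BDP = R × t_prop = 930000000 × 0.0230732 = 21458000 bits.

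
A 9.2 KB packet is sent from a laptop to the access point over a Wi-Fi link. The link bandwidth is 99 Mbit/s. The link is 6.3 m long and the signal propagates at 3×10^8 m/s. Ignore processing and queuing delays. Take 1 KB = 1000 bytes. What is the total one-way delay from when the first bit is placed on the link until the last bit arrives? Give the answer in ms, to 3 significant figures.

L = 73600 bits.
Transmission delay = L/R = 73600 / 99000000 = 0.743434 ms.
Propagation delay = d/s = 6.3 m / 300000000 m/s = 2.1e-05 ms.
Total = 0.743 ms.

0.743 ms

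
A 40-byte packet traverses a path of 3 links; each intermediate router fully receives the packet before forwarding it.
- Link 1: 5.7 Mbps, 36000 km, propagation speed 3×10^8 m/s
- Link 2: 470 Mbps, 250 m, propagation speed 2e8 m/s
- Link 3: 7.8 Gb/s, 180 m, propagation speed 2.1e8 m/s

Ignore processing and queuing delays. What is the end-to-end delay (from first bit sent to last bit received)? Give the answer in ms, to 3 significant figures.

L = 40 × 8 = 320 bits.
Transmission delays (L/R per hop): 0.0561404, 0.000680851, 4.10256e-05 ms; sum = 0.0568622 ms.
Propagation delays (d/s per hop): 120, 0.00125, 0.000857143 ms; sum = 120.002 ms.
End-to-end = 120 ms.

120 ms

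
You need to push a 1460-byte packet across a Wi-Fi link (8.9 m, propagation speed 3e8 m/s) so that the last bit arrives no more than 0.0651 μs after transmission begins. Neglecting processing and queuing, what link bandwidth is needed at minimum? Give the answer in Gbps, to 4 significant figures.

L = 11680 bits.
Propagation delay = 8.9 / 300000000 = 0.0296667 μs.
Transmission budget = 0.0651 − 0.0296667 = 0.0354333 μs.
R ≥ L / t_tx = 11680 bits / 3.54333e-08 s = 329.6 Gbps.

329.6 Gbps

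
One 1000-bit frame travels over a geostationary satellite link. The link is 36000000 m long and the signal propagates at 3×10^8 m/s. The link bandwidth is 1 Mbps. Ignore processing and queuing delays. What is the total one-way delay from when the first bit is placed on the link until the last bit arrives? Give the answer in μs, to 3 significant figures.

Transmission delay = L/R = 1000 / 1000000 = 1000 μs.
Propagation delay = d/s = 36000000 m / 300000000 m/s = 120000 μs.
Total = 121000 μs.

121000 μs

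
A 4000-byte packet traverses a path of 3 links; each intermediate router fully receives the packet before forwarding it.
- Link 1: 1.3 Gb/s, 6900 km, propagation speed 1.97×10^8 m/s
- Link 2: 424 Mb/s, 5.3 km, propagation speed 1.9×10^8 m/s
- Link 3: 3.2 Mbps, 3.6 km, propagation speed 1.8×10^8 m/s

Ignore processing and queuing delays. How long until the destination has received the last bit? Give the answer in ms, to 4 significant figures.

45.17 ms

L = 4000 × 8 = 32000 bits.
Transmission delays (L/R per hop): 0.0246154, 0.0754717, 10 ms; sum = 10.1001 ms.
Propagation delays (d/s per hop): 35.0254, 0.0278947, 0.02 ms; sum = 35.0733 ms.
End-to-end = 45.17 ms.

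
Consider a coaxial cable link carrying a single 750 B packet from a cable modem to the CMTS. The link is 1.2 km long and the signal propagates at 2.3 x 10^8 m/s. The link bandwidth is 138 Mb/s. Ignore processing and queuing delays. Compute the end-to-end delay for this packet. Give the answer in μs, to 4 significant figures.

L = 750 × 8 = 6000 bits.
Transmission delay = L/R = 6000 / 138000000 = 43.4783 μs.
Propagation delay = d/s = 1200 m / 2.3e+08 m/s = 5.21739 μs.
Total = 48.70 μs.

48.70 μs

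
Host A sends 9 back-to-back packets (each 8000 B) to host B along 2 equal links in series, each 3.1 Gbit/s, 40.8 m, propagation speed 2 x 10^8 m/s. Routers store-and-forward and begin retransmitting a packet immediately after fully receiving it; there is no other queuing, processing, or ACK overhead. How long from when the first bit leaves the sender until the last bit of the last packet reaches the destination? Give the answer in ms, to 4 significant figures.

0.2069 ms

Per-hop transmission t_tx = L/R = 64000/3100000000 = 0.0206452 ms.
Per-hop propagation t_prop = 40.8/200000000 = 0.000204 ms.
Pipeline fill: first packet needs 2·t_tx to clear all hops; remaining 8 packets each add one t_tx.
Total = (2+9-1)·t_tx + 2·t_prop = 10·0.0206452 + 2·0.000204 = 0.2069 ms.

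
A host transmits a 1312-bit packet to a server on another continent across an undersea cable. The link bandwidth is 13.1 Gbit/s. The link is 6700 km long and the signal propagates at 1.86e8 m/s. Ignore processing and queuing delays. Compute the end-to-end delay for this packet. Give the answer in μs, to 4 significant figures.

Transmission delay = L/R = 1312 / 13100000000 = 0.100153 μs.
Propagation delay = d/s = 6700000 m / 186000000 m/s = 36021.5 μs.
Total = 36020 μs.

36020 μs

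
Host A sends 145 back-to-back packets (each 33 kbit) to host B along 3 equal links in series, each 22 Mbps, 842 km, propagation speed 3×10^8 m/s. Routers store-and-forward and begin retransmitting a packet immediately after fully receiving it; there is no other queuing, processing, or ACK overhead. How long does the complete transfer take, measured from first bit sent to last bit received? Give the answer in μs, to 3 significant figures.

Per-hop transmission t_tx = L/R = 33000/22000000 = 1500 μs.
Per-hop propagation t_prop = 842000/300000000 = 2806.67 μs.
Pipeline fill: first packet needs 3·t_tx to clear all hops; remaining 144 packets each add one t_tx.
Total = (3+145-1)·t_tx + 3·t_prop = 147·1500 + 3·2806.67 = 229000 μs.

229000 μs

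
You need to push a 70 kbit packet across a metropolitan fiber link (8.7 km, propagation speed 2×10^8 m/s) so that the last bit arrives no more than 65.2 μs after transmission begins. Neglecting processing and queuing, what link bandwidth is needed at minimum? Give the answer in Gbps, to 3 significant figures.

3.23 Gbps

Propagation delay = 8700 / 200000000 = 43.5 μs.
Transmission budget = 65.2 − 43.5 = 21.7 μs.
R ≥ L / t_tx = 70000 bits / 2.17e-05 s = 3.23 Gbps.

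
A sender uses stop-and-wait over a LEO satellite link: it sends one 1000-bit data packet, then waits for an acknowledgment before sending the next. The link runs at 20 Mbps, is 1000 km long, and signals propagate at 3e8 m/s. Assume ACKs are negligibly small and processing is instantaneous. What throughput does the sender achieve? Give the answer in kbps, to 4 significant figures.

t_tx = L/R = 1000/20000000 = 5e-05 s.
t_prop = 1000000/300000000 = 0.00333333 s; RTT = 0.00666667 s.
Cycle = t_tx + RTT = 0.00671667 s.
Throughput = L / cycle = 1000 / 0.00671667 = 148.9 kbps.

148.9 kbps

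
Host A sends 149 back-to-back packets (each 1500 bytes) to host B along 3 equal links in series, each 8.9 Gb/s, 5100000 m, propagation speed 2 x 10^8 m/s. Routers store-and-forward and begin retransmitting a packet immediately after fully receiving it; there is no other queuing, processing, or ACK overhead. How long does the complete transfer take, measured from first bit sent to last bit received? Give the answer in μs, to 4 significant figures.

Per-hop transmission t_tx = L/R = 12000/8900000000 = 1.34831 μs.
Per-hop propagation t_prop = 5100000/200000000 = 25500 μs.
Pipeline fill: first packet needs 3·t_tx to clear all hops; remaining 148 packets each add one t_tx.
Total = (3+149-1)·t_tx + 3·t_prop = 151·1.34831 + 3·25500 = 76700 μs.

76700 μs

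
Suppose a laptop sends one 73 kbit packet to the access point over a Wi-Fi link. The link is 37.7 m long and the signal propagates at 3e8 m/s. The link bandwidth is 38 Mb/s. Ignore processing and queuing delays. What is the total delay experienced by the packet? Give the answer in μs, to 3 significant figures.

L = 73000 bits.
Transmission delay = L/R = 73000 / 38000000 = 1921.05 μs.
Propagation delay = d/s = 37.7 m / 300000000 m/s = 0.125667 μs.
Total = 1920 μs.

1920 μs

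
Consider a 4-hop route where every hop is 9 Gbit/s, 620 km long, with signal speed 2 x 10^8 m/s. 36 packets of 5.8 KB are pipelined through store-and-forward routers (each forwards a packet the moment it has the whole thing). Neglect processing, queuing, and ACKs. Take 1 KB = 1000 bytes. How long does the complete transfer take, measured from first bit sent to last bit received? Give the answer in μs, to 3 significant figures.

Per-hop transmission t_tx = L/R = 46400/9000000000 = 5.15556 μs.
Per-hop propagation t_prop = 620000/200000000 = 3100 μs.
Pipeline fill: first packet needs 4·t_tx to clear all hops; remaining 35 packets each add one t_tx.
Total = (4+36-1)·t_tx + 4·t_prop = 39·5.15556 + 4·3100 = 12600 μs.

12600 μs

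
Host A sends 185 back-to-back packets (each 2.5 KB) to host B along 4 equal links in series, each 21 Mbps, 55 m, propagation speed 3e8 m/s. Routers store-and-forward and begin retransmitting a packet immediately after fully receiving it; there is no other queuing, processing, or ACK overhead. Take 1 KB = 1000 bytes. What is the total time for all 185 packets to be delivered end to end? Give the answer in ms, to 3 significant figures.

179 ms

Per-hop transmission t_tx = L/R = 20000/21000000 = 0.952381 ms.
Per-hop propagation t_prop = 55/300000000 = 0.000183333 ms.
Pipeline fill: first packet needs 4·t_tx to clear all hops; remaining 184 packets each add one t_tx.
Total = (4+185-1)·t_tx + 4·t_prop = 188·0.952381 + 4·0.000183333 = 179 ms.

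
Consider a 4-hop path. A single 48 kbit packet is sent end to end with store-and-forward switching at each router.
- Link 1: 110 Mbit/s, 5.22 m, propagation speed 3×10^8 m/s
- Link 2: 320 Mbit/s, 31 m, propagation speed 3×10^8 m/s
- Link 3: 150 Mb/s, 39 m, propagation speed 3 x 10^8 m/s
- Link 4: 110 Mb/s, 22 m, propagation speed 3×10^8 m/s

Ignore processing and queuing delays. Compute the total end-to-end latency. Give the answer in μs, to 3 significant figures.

1340 μs

L = 48000 bits.
Transmission delays (L/R per hop): 436.364, 150, 320, 436.364 μs; sum = 1342.73 μs.
Propagation delays (d/s per hop): 0.0174, 0.103333, 0.13, 0.0733333 μs; sum = 0.324067 μs.
End-to-end = 1340 μs.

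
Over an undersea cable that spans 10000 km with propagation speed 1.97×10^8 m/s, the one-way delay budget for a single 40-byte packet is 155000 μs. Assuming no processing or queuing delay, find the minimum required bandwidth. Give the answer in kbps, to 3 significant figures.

3.07 kbps

L = 320 bits.
Propagation delay = 10000000 / 197000000 = 50761.4 μs.
Transmission budget = 155000 − 50761.4 = 104239 μs.
R ≥ L / t_tx = 320 bits / 0.104239 s = 3.07 kbps.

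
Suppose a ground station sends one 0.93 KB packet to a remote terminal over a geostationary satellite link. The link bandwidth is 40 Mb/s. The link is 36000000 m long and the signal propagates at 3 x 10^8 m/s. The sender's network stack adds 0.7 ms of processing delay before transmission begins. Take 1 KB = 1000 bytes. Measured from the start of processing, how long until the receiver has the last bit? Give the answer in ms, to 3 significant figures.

L = 7440 bits.
Transmission delay = L/R = 7440 / 40000000 = 0.186 ms.
Propagation delay = d/s = 36000000 m / 300000000 m/s = 120 ms.
Plus processing delay 0.7 ms = 0.7 ms.
Total = 121 ms.

121 ms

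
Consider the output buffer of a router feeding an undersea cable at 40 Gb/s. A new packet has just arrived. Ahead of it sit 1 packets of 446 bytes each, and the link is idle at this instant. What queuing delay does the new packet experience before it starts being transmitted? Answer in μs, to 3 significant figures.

Each queued packet: L/R = 3568/40000000000 = 0.0892 μs.
1 queued → 0.0892 μs.
Queuing delay = 0.0892 μs.

0.0892 μs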